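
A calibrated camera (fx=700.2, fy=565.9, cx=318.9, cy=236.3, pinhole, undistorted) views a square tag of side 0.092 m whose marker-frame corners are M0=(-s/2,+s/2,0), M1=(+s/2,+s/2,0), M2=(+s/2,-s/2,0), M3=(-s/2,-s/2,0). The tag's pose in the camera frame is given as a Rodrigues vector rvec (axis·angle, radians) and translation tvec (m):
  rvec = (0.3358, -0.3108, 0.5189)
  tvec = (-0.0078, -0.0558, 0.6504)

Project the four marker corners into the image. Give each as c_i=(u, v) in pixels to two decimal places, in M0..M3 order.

c0=(242.76, 202.96) c1=(324.89, 237.52) c2=(376.93, 172.83) c3=(294.84, 133.55)

Intrinsics K: fx=700.2, fy=565.9, cx=318.9, cy=236.3
Marker side s = 0.092 m; corners in marker frame (Z=0):
  M0 = (-0.0460, +0.0460, 0)
  M1 = (+0.0460, +0.0460, 0)
  M2 = (+0.0460, -0.0460, 0)
  M3 = (-0.0460, -0.0460, 0)
rvec = (0.3358, -0.3108, 0.5189), |rvec| = θ = 0.69182 rad = 39.638°
Rodrigues: sinθ=0.63794, 1−cosθ=0.22991; R = I + sinθ·[k]× + (1−cosθ)·[k]×²:
    [+0.82425 -0.52862 -0.20289]
    [+0.42835 +0.81649 -0.38712]
    [+0.37030 +0.23218 +0.89943]
t = (-0.0078, -0.0558, 0.6504) m
M0: Pc = R·M0+t = (-0.07003, -0.03795, +0.64405); u = 700.2·(-0.07003)/0.64405 + 318.9 = 242.7617, v = 565.9·(-0.03795)/0.64405 + 236.3 = 202.9585
M1: Pc = R·M1+t = (+0.00580, +0.00146, +0.67811); u = 700.2·(+0.00580)/0.67811 + 318.9 = 324.8879, v = 565.9·(+0.00146)/0.67811 + 236.3 = 237.5206
M2: Pc = R·M2+t = (+0.05443, -0.07365, +0.65675); u = 700.2·(+0.05443)/0.65675 + 318.9 = 376.9332, v = 565.9·(-0.07365)/0.65675 + 236.3 = 172.8349
M3: Pc = R·M3+t = (-0.02140, -0.11306, +0.62269); u = 700.2·(-0.02140)/0.62269 + 318.9 = 294.8371, v = 565.9·(-0.11306)/0.62269 + 236.3 = 133.5482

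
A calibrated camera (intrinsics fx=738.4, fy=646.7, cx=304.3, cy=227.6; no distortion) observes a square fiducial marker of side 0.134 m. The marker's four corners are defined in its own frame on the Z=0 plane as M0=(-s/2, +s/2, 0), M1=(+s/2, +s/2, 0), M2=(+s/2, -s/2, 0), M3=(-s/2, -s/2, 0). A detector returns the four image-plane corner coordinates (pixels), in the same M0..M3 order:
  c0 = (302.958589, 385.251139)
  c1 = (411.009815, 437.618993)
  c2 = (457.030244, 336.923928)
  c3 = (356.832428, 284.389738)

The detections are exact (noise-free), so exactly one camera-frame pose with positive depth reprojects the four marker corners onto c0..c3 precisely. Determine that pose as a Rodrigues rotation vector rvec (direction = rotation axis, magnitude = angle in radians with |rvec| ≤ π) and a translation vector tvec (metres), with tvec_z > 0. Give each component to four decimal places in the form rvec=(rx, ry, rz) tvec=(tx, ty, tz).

Intrinsics K: fx=738.4, fy=646.7, cx=304.3, cy=227.6
Marker side s = 0.134 m; corners in marker frame (Z=0):
  M0 = (-0.0670, +0.0670, 0)
  M1 = (+0.0670, +0.0670, 0)
  M2 = (+0.0670, -0.0670, 0)
  M3 = (-0.0670, -0.0670, 0)
Detected image corners:
  c0 = (302.958589, 385.251139) px
  c1 = (411.009815, 437.618993) px
  c2 = (457.030244, 336.923928) px
  c3 = (356.832428, 284.389738) px
Planar DLT: solve 8×8 A·h = b for H (H[2,2]=1):
  H  [+869.47735 -542.49244 +383.55558]
  H  [+479.63951 +591.15402 +359.97051]
  H  [+0.24428 -0.44568 +1.00000]
B = K⁻¹H; ‖b₁‖=1.284217, ‖b₂‖=1.284217; λ = 2/(‖b₁‖+‖b₂‖) = 0.778684, sign → tz>0 ⇒ λ=+0.778684
r₁ = λ·B[:,0] = (+0.83852,+0.51058,+0.19022); r₂ = λ·B[:,1] = (-0.42907,+0.83394,-0.34705)
r₃ = r₁×r₂ = (-0.33582,+0.20939,+0.91836); SVD([r₁ r₂ r₃]) → R = UVᵀ:
  R  [+0.83852 -0.42907 -0.33582]
  R  [+0.51058 +0.83394 +0.20939]
  R  [+0.19022 -0.34705 +0.91836]
t = (+0.08358, +0.15939, +0.77868) m
tr R = 2.590821; θ = arccos((tr R − 1)/2) = 0.651112 rad = 37.306°
axis k = ((R−Rᵀ)₃₂, (R−Rᵀ)₁₃, (R−Rᵀ)₂₁) / (2 sinθ) = (-0.459054, -0.433976, +0.775200)
rvec = θ·k = (-0.298895, -0.282567, +0.504742)

rvec=(-0.2989, -0.2826, 0.5047) tvec=(0.0836, 0.1594, 0.7787)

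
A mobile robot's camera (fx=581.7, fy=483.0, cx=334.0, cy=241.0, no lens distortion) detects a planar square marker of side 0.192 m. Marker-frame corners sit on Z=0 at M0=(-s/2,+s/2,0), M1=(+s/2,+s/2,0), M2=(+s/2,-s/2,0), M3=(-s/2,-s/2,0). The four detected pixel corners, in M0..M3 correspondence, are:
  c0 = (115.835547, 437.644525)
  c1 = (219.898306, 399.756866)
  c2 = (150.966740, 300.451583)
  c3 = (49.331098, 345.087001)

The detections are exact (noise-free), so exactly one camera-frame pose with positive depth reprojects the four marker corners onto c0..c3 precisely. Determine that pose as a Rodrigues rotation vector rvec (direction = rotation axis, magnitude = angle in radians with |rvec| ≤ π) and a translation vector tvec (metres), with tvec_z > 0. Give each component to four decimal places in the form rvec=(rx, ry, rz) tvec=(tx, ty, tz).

rvec=(0.1426, 0.2500, -0.4834) tvec=(-0.2866, 0.2243, 0.8282)

Intrinsics K: fx=581.7, fy=483.0, cx=334.0, cy=241.0
Marker side s = 0.192 m; corners in marker frame (Z=0):
  M0 = (-0.0960, +0.0960, 0)
  M1 = (+0.0960, +0.0960, 0)
  M2 = (+0.0960, -0.0960, 0)
  M3 = (-0.0960, -0.0960, 0)
Detected image corners:
  c0 = (115.835547, 437.644525) px
  c1 = (219.898306, 399.756866) px
  c2 = (150.966740, 300.451583) px
  c3 = (49.331098, 345.087001) px
Planar DLT: solve 8×8 A·h = b for H (H[2,2]=1):
  H  [+491.94884 +364.85441 +132.69477]
  H  [-335.86641 +533.27105 +371.80656]
  H  [-0.32670 +0.09219 +1.00000]
B = K⁻¹H; ‖b₁‖=1.207408, ‖b₂‖=1.207408; λ = 2/(‖b₁‖+‖b₂‖) = 0.828220, sign → tz>0 ⇒ λ=+0.828220
r₁ = λ·B[:,0] = (+0.85579,-0.44092,-0.27058); r₂ = λ·B[:,1] = (+0.47563,+0.87632,+0.07636)
r₃ = r₁×r₂ = (+0.20345,-0.19404,+0.95967); SVD([r₁ r₂ r₃]) → R = UVᵀ:
  R  [+0.85579 +0.47563 +0.20345]
  R  [-0.44092 +0.87632 -0.19404]
  R  [-0.27058 +0.07636 +0.95967]
t = (-0.28662, +0.22430, +0.82822) m
tr R = 2.691781; θ = arccos((tr R − 1)/2) = 0.562564 rad = 32.233°
axis k = ((R−Rᵀ)₃₂, (R−Rᵀ)₁₃, (R−Rᵀ)₂₁) / (2 sinθ) = (+0.253487, +0.444377, -0.859228)
rvec = θ·k = (+0.142603, +0.249991, -0.483371)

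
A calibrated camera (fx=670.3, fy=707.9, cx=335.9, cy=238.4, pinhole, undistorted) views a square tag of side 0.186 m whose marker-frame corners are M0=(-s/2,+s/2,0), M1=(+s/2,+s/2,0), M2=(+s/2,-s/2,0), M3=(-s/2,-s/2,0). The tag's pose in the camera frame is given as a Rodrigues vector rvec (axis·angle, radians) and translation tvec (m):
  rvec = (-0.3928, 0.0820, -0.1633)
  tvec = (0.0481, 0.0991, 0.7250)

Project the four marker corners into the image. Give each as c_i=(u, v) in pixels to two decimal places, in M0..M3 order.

Intrinsics K: fx=670.3, fy=707.9, cx=335.9, cy=238.4
Marker side s = 0.186 m; corners in marker frame (Z=0):
  M0 = (-0.0930, +0.0930, 0)
  M1 = (+0.0930, +0.0930, 0)
  M2 = (+0.0930, -0.0930, 0)
  M3 = (-0.0930, -0.0930, 0)
rvec = (-0.3928, 0.0820, -0.1633), |rvec| = θ = 0.43322 rad = 24.822°
Rodrigues: sinθ=0.41980, 1−cosθ=0.09238; R = I + sinθ·[k]× + (1−cosθ)·[k]×²:
    [+0.98356 +0.14239 +0.11103]
    [-0.17409 +0.91093 +0.37404]
    [-0.04789 -0.38722 +0.92074]
t = (0.0481, 0.0991, 0.7250) m
M0: Pc = R·M0+t = (-0.03013, +0.20001, +0.69344); u = 670.3·(-0.03013)/0.69344 + 335.9 = 306.7759, v = 707.9·(+0.20001)/0.69344 + 238.4 = 442.5770
M1: Pc = R·M1+t = (+0.15281, +0.16763, +0.68454); u = 670.3·(+0.15281)/0.68454 + 335.9 = 485.5354, v = 707.9·(+0.16763)/0.68454 + 238.4 = 411.7469
M2: Pc = R·M2+t = (+0.12633, -0.00181, +0.75656); u = 670.3·(+0.12633)/0.75656 + 335.9 = 447.8263, v = 707.9·(-0.00181)/0.75656 + 238.4 = 236.7093
M3: Pc = R·M3+t = (-0.05661, +0.03057, +0.76546); u = 670.3·(-0.05661)/0.76546 + 335.9 = 286.3250, v = 707.9·(+0.03057)/0.76546 + 238.4 = 266.6753

c0=(306.78, 442.58) c1=(485.54, 411.75) c2=(447.83, 236.71) c3=(286.33, 266.68)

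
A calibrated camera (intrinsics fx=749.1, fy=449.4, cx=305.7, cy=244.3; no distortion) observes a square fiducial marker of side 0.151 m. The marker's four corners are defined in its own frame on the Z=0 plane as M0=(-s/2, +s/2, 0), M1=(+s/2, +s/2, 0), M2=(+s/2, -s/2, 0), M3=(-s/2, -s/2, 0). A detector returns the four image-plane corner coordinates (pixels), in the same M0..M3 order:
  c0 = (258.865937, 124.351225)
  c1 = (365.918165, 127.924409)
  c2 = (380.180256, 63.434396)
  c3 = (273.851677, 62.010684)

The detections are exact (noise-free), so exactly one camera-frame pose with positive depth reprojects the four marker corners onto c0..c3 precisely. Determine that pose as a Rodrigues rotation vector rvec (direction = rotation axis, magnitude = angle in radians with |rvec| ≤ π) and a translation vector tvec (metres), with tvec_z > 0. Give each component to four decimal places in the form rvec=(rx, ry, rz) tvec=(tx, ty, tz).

Intrinsics K: fx=749.1, fy=449.4, cx=305.7, cy=244.3
Marker side s = 0.151 m; corners in marker frame (Z=0):
  M0 = (-0.0755, +0.0755, 0)
  M1 = (+0.0755, +0.0755, 0)
  M2 = (+0.0755, -0.0755, 0)
  M3 = (-0.0755, -0.0755, 0)
Detected image corners:
  c0 = (258.865937, 124.351225) px
  c1 = (365.918165, 127.924409) px
  c2 = (380.180256, 63.434396) px
  c3 = (273.851677, 62.010684) px
Planar DLT: solve 8×8 A·h = b for H (H[2,2]=1):
  H  [+635.72916 -120.95452 +318.85344]
  H  [-4.41124 +412.74099 +94.22907]
  H  [-0.22151 -0.07528 +1.00000]
B = K⁻¹H; ‖b₁‖=0.971141, ‖b₂‖=0.971141; λ = 2/(‖b₁‖+‖b₂‖) = 1.029717, sign → tz>0 ⇒ λ=+1.029717
r₁ = λ·B[:,0] = (+0.96696,+0.11388,-0.22809); r₂ = λ·B[:,1] = (-0.13463,+0.98786,-0.07752)
r₃ = r₁×r₂ = (+0.21649,+0.10566,+0.97055); SVD([r₁ r₂ r₃]) → R = UVᵀ:
  R  [+0.96696 -0.13463 +0.21649]
  R  [+0.11388 +0.98786 +0.10566]
  R  [-0.22809 -0.07752 +0.97055]
t = (+0.01808, -0.34386, +1.02972) m
tr R = 2.925366; θ = arccos((tr R − 1)/2) = 0.274049 rad = 15.702°
axis k = ((R−Rᵀ)₃₂, (R−Rᵀ)₁₃, (R−Rᵀ)₂₁) / (2 sinθ) = (-0.338432, +0.821374, +0.459140)
rvec = θ·k = (-0.092747, +0.225096, +0.125827)

rvec=(-0.0927, 0.2251, 0.1258) tvec=(0.0181, -0.3439, 1.0297)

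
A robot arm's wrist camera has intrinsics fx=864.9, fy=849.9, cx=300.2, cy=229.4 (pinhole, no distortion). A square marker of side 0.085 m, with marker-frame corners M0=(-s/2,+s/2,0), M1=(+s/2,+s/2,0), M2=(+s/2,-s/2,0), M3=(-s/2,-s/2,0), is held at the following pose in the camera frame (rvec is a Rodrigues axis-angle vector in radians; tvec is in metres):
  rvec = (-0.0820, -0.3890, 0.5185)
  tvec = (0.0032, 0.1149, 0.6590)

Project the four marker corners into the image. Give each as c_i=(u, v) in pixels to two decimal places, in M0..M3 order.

Intrinsics K: fx=864.9, fy=849.9, cx=300.2, cy=229.4
Marker side s = 0.085 m; corners in marker frame (Z=0):
  M0 = (-0.0425, +0.0425, 0)
  M1 = (+0.0425, +0.0425, 0)
  M2 = (+0.0425, -0.0425, 0)
  M3 = (-0.0425, -0.0425, 0)
rvec = (-0.0820, -0.3890, 0.5185), |rvec| = θ = 0.65337 rad = 37.435°
Rodrigues: sinθ=0.60786, 1−cosθ=0.20596; R = I + sinθ·[k]× + (1−cosθ)·[k]×²:
    [+0.79729 -0.46700 -0.38242]
    [+0.49778 +0.86705 -0.02102]
    [+0.34140 -0.17360 +0.92375]
t = (0.0032, 0.1149, 0.6590) m
M0: Pc = R·M0+t = (-0.05053, +0.13059, +0.63711); u = 864.9·(-0.05053)/0.63711 + 300.2 = 231.6011, v = 849.9·(+0.13059)/0.63711 + 229.4 = 403.6107
M1: Pc = R·M1+t = (+0.01724, +0.17291, +0.66613); u = 864.9·(+0.01724)/0.66613 + 300.2 = 322.5806, v = 849.9·(+0.17291)/0.66613 + 229.4 = 450.0053
M2: Pc = R·M2+t = (+0.05693, +0.09921, +0.68089); u = 864.9·(+0.05693)/0.68089 + 300.2 = 372.5183, v = 849.9·(+0.09921)/0.68089 + 229.4 = 353.2313
M3: Pc = R·M3+t = (-0.01084, +0.05689, +0.65187); u = 864.9·(-0.01084)/0.65187 + 300.2 = 285.8212, v = 849.9·(+0.05689)/0.65187 + 229.4 = 303.5789

c0=(231.60, 403.61) c1=(322.58, 450.01) c2=(372.52, 353.23) c3=(285.82, 303.58)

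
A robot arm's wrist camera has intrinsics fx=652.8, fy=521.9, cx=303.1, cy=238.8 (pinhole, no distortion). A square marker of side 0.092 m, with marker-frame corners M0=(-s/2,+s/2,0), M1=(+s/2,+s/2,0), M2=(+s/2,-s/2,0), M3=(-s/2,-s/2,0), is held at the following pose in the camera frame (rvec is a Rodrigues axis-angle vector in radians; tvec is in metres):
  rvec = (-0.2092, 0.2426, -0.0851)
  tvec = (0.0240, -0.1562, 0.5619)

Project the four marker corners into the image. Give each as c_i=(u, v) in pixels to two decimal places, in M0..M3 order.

Intrinsics K: fx=652.8, fy=521.9, cx=303.1, cy=238.8
Marker side s = 0.092 m; corners in marker frame (Z=0):
  M0 = (-0.0460, +0.0460, 0)
  M1 = (+0.0460, +0.0460, 0)
  M2 = (+0.0460, -0.0460, 0)
  M3 = (-0.0460, -0.0460, 0)
rvec = (-0.2092, 0.2426, -0.0851), |rvec| = θ = 0.33145 rad = 18.991°
Rodrigues: sinθ=0.32542, 1−cosθ=0.05443; R = I + sinθ·[k]× + (1−cosθ)·[k]×²:
    [+0.96725 +0.05841 +0.24700]
    [-0.10869 +0.97473 +0.19516]
    [-0.22936 -0.21562 +0.94916]
t = (0.0240, -0.1562, 0.5619) m
M0: Pc = R·M0+t = (-0.01781, -0.10636, +0.56253); u = 652.8·(-0.01781)/0.56253 + 303.1 = 282.4356, v = 521.9·(-0.10636)/0.56253 + 238.8 = 140.1202
M1: Pc = R·M1+t = (+0.07118, -0.11636, +0.54143); u = 652.8·(+0.07118)/0.54143 + 303.1 = 388.9217, v = 521.9·(-0.11636)/0.54143 + 238.8 = 126.6351
M2: Pc = R·M2+t = (+0.06581, -0.20604, +0.56127); u = 652.8·(+0.06581)/0.56127 + 303.1 = 379.6388, v = 521.9·(-0.20604)/0.56127 + 238.8 = 47.2141
M3: Pc = R·M3+t = (-0.02318, -0.19604, +0.58237); u = 652.8·(-0.02318)/0.58237 + 303.1 = 277.1163, v = 521.9·(-0.19604)/0.58237 + 238.8 = 63.1176

c0=(282.44, 140.12) c1=(388.92, 126.64) c2=(379.64, 47.21) c3=(277.12, 63.12)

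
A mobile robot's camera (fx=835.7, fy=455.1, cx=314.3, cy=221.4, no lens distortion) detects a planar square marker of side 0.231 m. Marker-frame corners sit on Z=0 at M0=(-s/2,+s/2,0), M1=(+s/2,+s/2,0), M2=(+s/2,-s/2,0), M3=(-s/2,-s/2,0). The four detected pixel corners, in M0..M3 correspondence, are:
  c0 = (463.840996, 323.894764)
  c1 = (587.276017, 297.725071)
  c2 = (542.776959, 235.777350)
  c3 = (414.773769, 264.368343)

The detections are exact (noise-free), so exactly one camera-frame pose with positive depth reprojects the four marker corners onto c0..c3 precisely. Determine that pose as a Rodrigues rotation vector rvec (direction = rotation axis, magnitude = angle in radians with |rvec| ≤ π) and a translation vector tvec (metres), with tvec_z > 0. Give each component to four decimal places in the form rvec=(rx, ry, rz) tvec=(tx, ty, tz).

rvec=(0.3010, 0.0668, -0.4205) tvec=(0.3243, 0.1898, 1.4434)

Intrinsics K: fx=835.7, fy=455.1, cx=314.3, cy=221.4
Marker side s = 0.231 m; corners in marker frame (Z=0):
  M0 = (-0.1155, +0.1155, 0)
  M1 = (+0.1155, +0.1155, 0)
  M2 = (+0.1155, -0.1155, 0)
  M3 = (-0.1155, -0.1155, 0)
Detected image corners:
  c0 = (463.840996, 323.894764) px
  c1 = (587.276017, 297.725071) px
  c2 = (542.776959, 235.777350) px
  c3 = (414.773769, 264.368343) px
Planar DLT: solve 8×8 A·h = b for H (H[2,2]=1):
  H  [+500.30273 +297.88372 +502.04736]
  H  [-142.83031 +316.07740 +281.24442]
  H  [-0.08706 +0.18970 +1.00000]
B = K⁻¹H; ‖b₁‖=0.692791, ‖b₂‖=0.692791; λ = 2/(‖b₁‖+‖b₂‖) = 1.443436, sign → tz>0 ⇒ λ=+1.443436
r₁ = λ·B[:,0] = (+0.91139,-0.39188,-0.12567); r₂ = λ·B[:,1] = (+0.41153,+0.86929,+0.27382)
r₃ = r₁×r₂ = (+0.00194,-0.30127,+0.95354); SVD([r₁ r₂ r₃]) → R = UVᵀ:
  R  [+0.91139 +0.41153 +0.00194]
  R  [-0.39188 +0.86929 -0.30127]
  R  [-0.12567 +0.27382 +0.95354]
t = (+0.32428, +0.18981, +1.44344) m
tr R = 2.734222; θ = arccos((tr R − 1)/2) = 0.521423 rad = 29.875°
axis k = ((R−Rᵀ)₃₂, (R−Rᵀ)₁₃, (R−Rᵀ)₂₁) / (2 sinθ) = (+0.577263, +0.128089, -0.806449)
rvec = θ·k = (+0.300998, +0.066788, -0.420501)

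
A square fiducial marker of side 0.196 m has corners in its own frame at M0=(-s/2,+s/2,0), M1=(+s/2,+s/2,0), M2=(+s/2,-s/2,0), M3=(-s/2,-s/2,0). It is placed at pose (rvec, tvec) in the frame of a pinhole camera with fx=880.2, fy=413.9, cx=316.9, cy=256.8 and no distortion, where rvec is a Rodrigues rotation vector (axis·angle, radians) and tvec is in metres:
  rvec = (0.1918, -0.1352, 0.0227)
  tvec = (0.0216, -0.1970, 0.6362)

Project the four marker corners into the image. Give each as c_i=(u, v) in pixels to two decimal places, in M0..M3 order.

Intrinsics K: fx=880.2, fy=413.9, cx=316.9, cy=256.8
Marker side s = 0.196 m; corners in marker frame (Z=0):
  M0 = (-0.0980, +0.0980, 0)
  M1 = (+0.0980, +0.0980, 0)
  M2 = (+0.0980, -0.0980, 0)
  M3 = (-0.0980, -0.0980, 0)
rvec = (0.1918, -0.1352, 0.0227), |rvec| = θ = 0.23576 rad = 13.508°
Rodrigues: sinθ=0.23358, 1−cosθ=0.02766; R = I + sinθ·[k]× + (1−cosθ)·[k]×²:
    [+0.99065 -0.03540 -0.13178]
    [+0.00958 +0.98143 -0.19156]
    [+0.13612 +0.18850 +0.97259]
t = (0.0216, -0.1970, 0.6362) m
M0: Pc = R·M0+t = (-0.07895, -0.10176, +0.64133); u = 880.2·(-0.07895)/0.64133 + 316.9 = 208.5419, v = 413.9·(-0.10176)/0.64133 + 256.8 = 191.1276
M1: Pc = R·M1+t = (+0.11521, -0.09988, +0.66801); u = 880.2·(+0.11521)/0.66801 + 316.9 = 468.7112, v = 413.9·(-0.09988)/0.66801 + 256.8 = 194.9144
M2: Pc = R·M2+t = (+0.12215, -0.29224, +0.63107); u = 880.2·(+0.12215)/0.63107 + 316.9 = 487.2756, v = 413.9·(-0.29224)/0.63107 + 256.8 = 65.1265
M3: Pc = R·M3+t = (-0.07201, -0.29412, +0.60439); u = 880.2·(-0.07201)/0.60439 + 316.9 = 212.0216, v = 413.9·(-0.29412)/0.60439 + 256.8 = 55.3791

c0=(208.54, 191.13) c1=(468.71, 194.91) c2=(487.28, 65.13) c3=(212.02, 55.38)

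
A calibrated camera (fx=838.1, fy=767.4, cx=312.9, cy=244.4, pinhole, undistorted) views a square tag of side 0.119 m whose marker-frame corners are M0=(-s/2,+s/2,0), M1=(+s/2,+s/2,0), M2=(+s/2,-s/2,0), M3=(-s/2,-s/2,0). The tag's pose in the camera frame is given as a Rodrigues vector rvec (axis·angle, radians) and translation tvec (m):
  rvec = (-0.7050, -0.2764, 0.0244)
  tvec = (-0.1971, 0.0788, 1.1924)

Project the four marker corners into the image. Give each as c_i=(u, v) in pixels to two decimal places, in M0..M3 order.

Intrinsics K: fx=838.1, fy=767.4, cx=312.9, cy=244.4
Marker side s = 0.119 m; corners in marker frame (Z=0):
  M0 = (-0.0595, +0.0595, 0)
  M1 = (+0.0595, +0.0595, 0)
  M2 = (+0.0595, -0.0595, 0)
  M3 = (-0.0595, -0.0595, 0)
rvec = (-0.7050, -0.2764, 0.0244), |rvec| = θ = 0.75764 rad = 43.410°
Rodrigues: sinθ=0.68721, 1−cosθ=0.27354; R = I + sinθ·[k]× + (1−cosθ)·[k]×²:
    [+0.96331 +0.07073 -0.25890]
    [+0.11499 +0.76287 +0.63625]
    [+0.24251 -0.64268 +0.72674]
t = (-0.1971, 0.0788, 1.1924) m
M0: Pc = R·M0+t = (-0.25021, +0.11735, +1.13973); u = 838.1·(-0.25021)/1.13973 + 312.9 = 128.9094, v = 767.4·(+0.11735)/1.13973 + 244.4 = 323.4128
M1: Pc = R·M1+t = (-0.13557, +0.13103, +1.16859); u = 838.1·(-0.13557)/1.16859 + 312.9 = 215.6672, v = 767.4·(+0.13103)/1.16859 + 244.4 = 330.4476
M2: Pc = R·M2+t = (-0.14399, +0.04025, +1.24507); u = 838.1·(-0.14399)/1.24507 + 312.9 = 215.9743, v = 767.4·(+0.04025)/1.24507 + 244.4 = 269.2090
M3: Pc = R·M3+t = (-0.25863, +0.02657, +1.21621); u = 838.1·(-0.25863)/1.21621 + 312.9 = 134.6793, v = 767.4·(+0.02657)/1.21621 + 244.4 = 261.1635

c0=(128.91, 323.41) c1=(215.67, 330.45) c2=(215.97, 269.21) c3=(134.68, 261.16)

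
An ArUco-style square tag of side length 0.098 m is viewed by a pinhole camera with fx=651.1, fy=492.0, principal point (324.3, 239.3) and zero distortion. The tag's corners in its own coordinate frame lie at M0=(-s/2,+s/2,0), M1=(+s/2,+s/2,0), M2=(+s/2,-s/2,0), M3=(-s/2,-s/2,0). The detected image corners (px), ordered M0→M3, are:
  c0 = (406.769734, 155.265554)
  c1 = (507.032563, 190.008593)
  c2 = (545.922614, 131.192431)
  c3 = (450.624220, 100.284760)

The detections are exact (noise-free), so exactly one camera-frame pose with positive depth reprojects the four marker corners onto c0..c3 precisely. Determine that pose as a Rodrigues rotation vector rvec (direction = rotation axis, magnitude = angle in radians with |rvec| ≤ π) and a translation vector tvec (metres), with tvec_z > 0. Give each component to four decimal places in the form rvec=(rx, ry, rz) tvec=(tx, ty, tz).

rvec=(-0.4448, 0.0872, 0.5005) tvec=(0.1414, -0.1176, 0.6009)

Intrinsics K: fx=651.1, fy=492.0, cx=324.3, cy=239.3
Marker side s = 0.098 m; corners in marker frame (Z=0):
  M0 = (-0.0490, +0.0490, 0)
  M1 = (+0.0490, +0.0490, 0)
  M2 = (+0.0490, -0.0490, 0)
  M3 = (-0.0490, -0.0490, 0)
Detected image corners:
  c0 = (406.769734, 155.265554) px
  c1 = (507.032563, 190.008593) px
  c2 = (545.922614, 131.192431) px
  c3 = (450.624220, 100.284760) px
Planar DLT: solve 8×8 A·h = b for H (H[2,2]=1):
  H  [+847.64448 -733.15403 +477.49754]
  H  [+289.25109 +486.52405 +143.02981]
  H  [-0.31263 -0.65035 +1.00000]
B = K⁻¹H; ‖b₁‖=1.664283, ‖b₂‖=1.664283; λ = 2/(‖b₁‖+‖b₂‖) = 0.600859, sign → tz>0 ⇒ λ=+0.600859
r₁ = λ·B[:,0] = (+0.87580,+0.44462,-0.18785); r₂ = λ·B[:,1] = (-0.48195,+0.78424,-0.39077)
r₃ = r₁×r₂ = (-0.02643,+0.43277,+0.90112); SVD([r₁ r₂ r₃]) → R = UVᵀ:
  R  [+0.87580 -0.48195 -0.02643]
  R  [+0.44462 +0.78424 +0.43277]
  R  [-0.18785 -0.39077 +0.90112]
t = (+0.14138, -0.11757, +0.60086) m
tr R = 2.561154; θ = arccos((tr R − 1)/2) = 0.675208 rad = 38.687°
axis k = ((R−Rᵀ)₃₂, (R−Rᵀ)₁₃, (R−Rᵀ)₂₁) / (2 sinθ) = (-0.658770, +0.129126, +0.741180)
rvec = θ·k = (-0.444807, +0.087187, +0.500451)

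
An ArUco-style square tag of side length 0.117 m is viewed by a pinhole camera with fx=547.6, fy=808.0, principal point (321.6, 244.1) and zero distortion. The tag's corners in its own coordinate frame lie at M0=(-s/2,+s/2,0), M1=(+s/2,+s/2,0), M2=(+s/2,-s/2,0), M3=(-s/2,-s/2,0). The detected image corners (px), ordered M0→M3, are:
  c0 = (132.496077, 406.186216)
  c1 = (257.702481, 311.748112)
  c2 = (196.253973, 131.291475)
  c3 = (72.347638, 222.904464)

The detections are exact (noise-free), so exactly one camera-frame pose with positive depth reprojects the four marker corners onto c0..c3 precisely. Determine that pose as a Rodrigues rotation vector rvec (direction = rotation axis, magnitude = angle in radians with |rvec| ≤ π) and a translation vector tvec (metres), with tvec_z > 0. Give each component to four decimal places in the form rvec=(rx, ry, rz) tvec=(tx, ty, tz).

rvec=(-0.0636, -0.0182, -0.4726) tvec=(-0.1325, 0.0132, 0.4627)

Intrinsics K: fx=547.6, fy=808.0, cx=321.6, cy=244.1
Marker side s = 0.117 m; corners in marker frame (Z=0):
  M0 = (-0.0585, +0.0585, 0)
  M1 = (+0.0585, +0.0585, 0)
  M2 = (+0.0585, -0.0585, 0)
  M3 = (-0.0585, -0.0585, 0)
Detected image corners:
  c0 = (132.496077, 406.186216) px
  c1 = (257.702481, 311.748112) px
  c2 = (196.253973, 131.291475) px
  c3 = (72.347638, 222.904464) px
Planar DLT: solve 8×8 A·h = b for H (H[2,2]=1):
  H  [+1076.02843 +499.36917 +164.73490]
  H  [-776.31385 +1521.35447 +267.18721]
  H  [+0.06973 -0.12325 +1.00000]
B = K⁻¹H; ‖b₁‖=2.161208, ‖b₂‖=2.161208; λ = 2/(‖b₁‖+‖b₂‖) = 0.462704, sign → tz>0 ⇒ λ=+0.462704
r₁ = λ·B[:,0] = (+0.89026,-0.45431,+0.03226); r₂ = λ·B[:,1] = (+0.45544,+0.88844,-0.05703)
r₃ = r₁×r₂ = (-0.00276,+0.06546,+0.99785); SVD([r₁ r₂ r₃]) → R = UVᵀ:
  R  [+0.89026 +0.45544 -0.00276]
  R  [-0.45431 +0.88844 +0.06546]
  R  [+0.03226 -0.05703 +0.99785]
t = (-0.13255, +0.01322, +0.46270) m
tr R = 2.776550; θ = arccos((tr R − 1)/2) = 0.477221 rad = 27.343°
axis k = ((R−Rᵀ)₃₂, (R−Rᵀ)₁₃, (R−Rᵀ)₂₁) / (2 sinθ) = (-0.133339, -0.038122, -0.990337)
rvec = θ·k = (-0.063632, -0.018193, -0.472609)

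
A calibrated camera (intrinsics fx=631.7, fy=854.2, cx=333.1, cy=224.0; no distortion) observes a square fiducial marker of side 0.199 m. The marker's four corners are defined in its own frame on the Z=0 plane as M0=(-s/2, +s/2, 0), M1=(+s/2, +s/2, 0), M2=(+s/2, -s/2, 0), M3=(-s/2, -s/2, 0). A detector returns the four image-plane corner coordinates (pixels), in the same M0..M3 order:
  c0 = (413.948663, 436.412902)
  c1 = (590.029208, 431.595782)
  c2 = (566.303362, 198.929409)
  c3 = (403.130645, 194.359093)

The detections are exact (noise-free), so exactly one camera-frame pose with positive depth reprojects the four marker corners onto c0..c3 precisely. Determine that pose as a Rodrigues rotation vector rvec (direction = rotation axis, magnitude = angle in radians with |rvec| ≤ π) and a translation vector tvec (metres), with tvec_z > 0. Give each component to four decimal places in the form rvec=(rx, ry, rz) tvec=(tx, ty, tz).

Intrinsics K: fx=631.7, fy=854.2, cx=333.1, cy=224.0
Marker side s = 0.199 m; corners in marker frame (Z=0):
  M0 = (-0.0995, +0.0995, 0)
  M1 = (+0.0995, +0.0995, 0)
  M2 = (+0.0995, -0.0995, 0)
  M3 = (-0.0995, -0.0995, 0)
Detected image corners:
  c0 = (413.948663, 436.412902) px
  c1 = (590.029208, 431.595782) px
  c2 = (566.303362, 198.929409) px
  c3 = (403.130645, 194.359093) px
Planar DLT: solve 8×8 A·h = b for H (H[2,2]=1):
  H  [+949.04186 -111.19193 +494.68241]
  H  [+62.92643 +1065.34732 +310.56885]
  H  [+0.19853 -0.40260 +1.00000]
B = K⁻¹H; ‖b₁‖=1.411870, ‖b₂‖=1.411870; λ = 2/(‖b₁‖+‖b₂‖) = 0.708281, sign → tz>0 ⇒ λ=+0.708281
r₁ = λ·B[:,0] = (+0.98995,+0.01530,+0.14062); r₂ = λ·B[:,1] = (+0.02569,+0.95814,-0.28516)
r₃ = r₁×r₂ = (-0.13909,+0.28590,+0.94811); SVD([r₁ r₂ r₃]) → R = UVᵀ:
  R  [+0.98995 +0.02569 -0.13909]
  R  [+0.01530 +0.95814 +0.28590]
  R  [+0.14062 -0.28516 +0.94811]
t = (+0.18117, +0.07178, +0.70828) m
tr R = 2.896192; θ = arccos((tr R − 1)/2) = 0.323602 rad = 18.541°
axis k = ((R−Rᵀ)₃₂, (R−Rᵀ)₁₃, (R−Rᵀ)₂₁) / (2 sinθ) = (-0.897939, -0.439816, -0.016339)
rvec = θ·k = (-0.290575, -0.142325, -0.005287)

rvec=(-0.2906, -0.1423, -0.0053) tvec=(0.1812, 0.0718, 0.7083)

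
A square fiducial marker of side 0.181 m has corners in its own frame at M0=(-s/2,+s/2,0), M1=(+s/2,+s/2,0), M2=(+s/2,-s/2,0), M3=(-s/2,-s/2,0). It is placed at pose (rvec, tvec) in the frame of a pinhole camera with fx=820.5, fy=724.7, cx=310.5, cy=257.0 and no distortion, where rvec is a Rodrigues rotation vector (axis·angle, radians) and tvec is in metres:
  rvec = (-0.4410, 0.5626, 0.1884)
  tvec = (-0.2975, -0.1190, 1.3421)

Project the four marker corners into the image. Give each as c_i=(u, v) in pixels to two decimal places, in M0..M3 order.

Intrinsics K: fx=820.5, fy=724.7, cx=310.5, cy=257.0
Marker side s = 0.181 m; corners in marker frame (Z=0):
  M0 = (-0.0905, +0.0905, 0)
  M1 = (+0.0905, +0.0905, 0)
  M2 = (+0.0905, -0.0905, 0)
  M3 = (-0.0905, -0.0905, 0)
rvec = (-0.4410, 0.5626, 0.1884), |rvec| = θ = 0.73925 rad = 42.356°
Rodrigues: sinθ=0.67374, 1−cosθ=0.26103; R = I + sinθ·[k]× + (1−cosθ)·[k]×²:
    [+0.83186 -0.29021 +0.47305]
    [+0.05320 +0.89015 +0.45254]
    [-0.55242 -0.35129 +0.75593]
t = (-0.2975, -0.1190, 1.3421) m
M0: Pc = R·M0+t = (-0.39905, -0.04326, +1.36030); u = 820.5·(-0.39905)/1.36030 + 310.5 = 69.8046, v = 724.7·(-0.04326)/1.36030 + 257.0 = 233.9557
M1: Pc = R·M1+t = (-0.24848, -0.03363, +1.26031); u = 820.5·(-0.24848)/1.26031 + 310.5 = 148.7324, v = 724.7·(-0.03363)/1.26031 + 257.0 = 237.6641
M2: Pc = R·M2+t = (-0.19595, -0.19474, +1.32390); u = 820.5·(-0.19595)/1.32390 + 310.5 = 189.0563, v = 724.7·(-0.19474)/1.32390 + 257.0 = 150.3970
M3: Pc = R·M3+t = (-0.34652, -0.20437, +1.42389); u = 820.5·(-0.34652)/1.42389 + 310.5 = 110.8214, v = 724.7·(-0.20437)/1.42389 + 257.0 = 152.9823

c0=(69.80, 233.96) c1=(148.73, 237.66) c2=(189.06, 150.40) c3=(110.82, 152.98)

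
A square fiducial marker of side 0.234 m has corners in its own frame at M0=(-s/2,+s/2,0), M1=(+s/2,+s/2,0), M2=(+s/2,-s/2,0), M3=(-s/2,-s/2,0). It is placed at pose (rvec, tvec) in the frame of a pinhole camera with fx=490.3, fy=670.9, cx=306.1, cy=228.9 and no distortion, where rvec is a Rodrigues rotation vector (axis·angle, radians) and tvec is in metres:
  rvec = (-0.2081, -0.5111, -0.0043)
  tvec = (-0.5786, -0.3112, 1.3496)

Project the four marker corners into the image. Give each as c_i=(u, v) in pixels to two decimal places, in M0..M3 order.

c0=(45.78, 122.03) c1=(139.55, 136.24) c2=(140.42, 31.71) c3=(50.00, 8.97)

Intrinsics K: fx=490.3, fy=670.9, cx=306.1, cy=228.9
Marker side s = 0.234 m; corners in marker frame (Z=0):
  M0 = (-0.1170, +0.1170, 0)
  M1 = (+0.1170, +0.1170, 0)
  M2 = (+0.1170, -0.1170, 0)
  M3 = (-0.1170, -0.1170, 0)
rvec = (-0.2081, -0.5111, -0.0043), |rvec| = θ = 0.55186 rad = 31.619°
Rodrigues: sinθ=0.52427, 1−cosθ=0.14845; R = I + sinθ·[k]× + (1−cosθ)·[k]×²:
    [+0.87266 +0.05593 -0.48511]
    [+0.04776 +0.97888 +0.19877]
    [+0.48599 -0.19663 +0.85156]
t = (-0.5786, -0.3112, 1.3496) m
M0: Pc = R·M0+t = (-0.67416, -0.20226, +1.26973); u = 490.3·(-0.67416)/1.26973 + 306.1 = 45.7783, v = 670.9·(-0.20226)/1.26973 + 228.9 = 122.0310
M1: Pc = R·M1+t = (-0.46996, -0.19108, +1.38346); u = 490.3·(-0.46996)/1.38346 + 306.1 = 139.5468, v = 670.9·(-0.19108)/1.38346 + 228.9 = 136.2352
M2: Pc = R·M2+t = (-0.48304, -0.42014, +1.42947); u = 490.3·(-0.48304)/1.42947 + 306.1 = 140.4187, v = 670.9·(-0.42014)/1.42947 + 228.9 = 31.7124
M3: Pc = R·M3+t = (-0.68724, -0.43132, +1.31574); u = 490.3·(-0.68724)/1.31574 + 306.1 = 50.0046, v = 670.9·(-0.43132)/1.31574 + 228.9 = 8.9709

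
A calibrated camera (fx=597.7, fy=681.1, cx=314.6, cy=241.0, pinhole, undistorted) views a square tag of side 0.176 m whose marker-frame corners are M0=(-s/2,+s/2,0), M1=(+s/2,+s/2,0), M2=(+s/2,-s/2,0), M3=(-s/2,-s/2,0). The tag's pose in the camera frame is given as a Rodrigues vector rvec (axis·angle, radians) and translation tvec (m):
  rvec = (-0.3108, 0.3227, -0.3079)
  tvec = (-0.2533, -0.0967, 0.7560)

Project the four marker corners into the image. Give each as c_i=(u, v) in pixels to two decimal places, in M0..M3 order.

c0=(66.07, 252.98) c1=(185.02, 195.45) c2=(161.67, 56.69) c3=(52.95, 117.78)

Intrinsics K: fx=597.7, fy=681.1, cx=314.6, cy=241.0
Marker side s = 0.176 m; corners in marker frame (Z=0):
  M0 = (-0.0880, +0.0880, 0)
  M1 = (+0.0880, +0.0880, 0)
  M2 = (+0.0880, -0.0880, 0)
  M3 = (-0.0880, -0.0880, 0)
rvec = (-0.3108, 0.3227, -0.3079), |rvec| = θ = 0.54363 rad = 31.148°
Rodrigues: sinθ=0.51725, 1−cosθ=0.14416; R = I + sinθ·[k]× + (1−cosθ)·[k]×²:
    [+0.90296 +0.24403 +0.35372]
    [-0.34188 +0.90663 +0.24725]
    [-0.26036 -0.34418 +0.90208]
t = (-0.2533, -0.0967, 0.7560) m
M0: Pc = R·M0+t = (-0.31129, +0.01317, +0.74862); u = 597.7·(-0.31129)/0.74862 + 314.6 = 66.0701, v = 681.1·(+0.01317)/0.74862 + 241.0 = 252.9815
M1: Pc = R·M1+t = (-0.15236, -0.04700, +0.70280); u = 597.7·(-0.15236)/0.70280 + 314.6 = 185.0205, v = 681.1·(-0.04700)/0.70280 + 241.0 = 195.4495
M2: Pc = R·M2+t = (-0.19531, -0.20657, +0.76338); u = 597.7·(-0.19531)/0.76338 + 314.6 = 161.6748, v = 681.1·(-0.20657)/0.76338 + 241.0 = 56.6947
M3: Pc = R·M3+t = (-0.35424, -0.14640, +0.80920); u = 597.7·(-0.35424)/0.80920 + 314.6 = 52.9510, v = 681.1·(-0.14640)/0.80920 + 241.0 = 117.7772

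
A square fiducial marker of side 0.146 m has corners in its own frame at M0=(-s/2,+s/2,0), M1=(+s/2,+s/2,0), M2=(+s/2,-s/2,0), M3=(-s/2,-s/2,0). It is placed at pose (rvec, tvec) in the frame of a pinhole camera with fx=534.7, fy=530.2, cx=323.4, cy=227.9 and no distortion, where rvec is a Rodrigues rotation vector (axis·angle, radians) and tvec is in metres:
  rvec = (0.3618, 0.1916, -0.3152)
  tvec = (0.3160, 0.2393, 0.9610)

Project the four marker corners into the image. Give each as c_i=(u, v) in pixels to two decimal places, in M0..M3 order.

c0=(468.79, 399.21) c1=(549.42, 383.98) c2=(532.33, 317.18) c3=(448.43, 335.59)

Intrinsics K: fx=534.7, fy=530.2, cx=323.4, cy=227.9
Marker side s = 0.146 m; corners in marker frame (Z=0):
  M0 = (-0.0730, +0.0730, 0)
  M1 = (+0.0730, +0.0730, 0)
  M2 = (+0.0730, -0.0730, 0)
  M3 = (-0.0730, -0.0730, 0)
rvec = (0.3618, 0.1916, -0.3152), |rvec| = θ = 0.51668 rad = 29.604°
Rodrigues: sinθ=0.49400, 1−cosθ=0.13054; R = I + sinθ·[k]× + (1−cosθ)·[k]×²:
    [+0.93347 +0.33526 +0.12743]
    [-0.26747 +0.88741 -0.37545]
    [-0.23895 +0.31639 +0.91804]
t = (0.3160, 0.2393, 0.9610) m
M0: Pc = R·M0+t = (+0.27233, +0.32361, +1.00154); u = 534.7·(+0.27233)/1.00154 + 323.4 = 468.7913, v = 530.2·(+0.32361)/1.00154 + 227.9 = 399.2122
M1: Pc = R·M1+t = (+0.40862, +0.28456, +0.96665); u = 534.7·(+0.40862)/0.96665 + 323.4 = 549.4249, v = 530.2·(+0.28456)/0.96665 + 227.9 = 383.9764
M2: Pc = R·M2+t = (+0.35967, +0.15499, +0.92046); u = 534.7·(+0.35967)/0.92046 + 323.4 = 532.3337, v = 530.2·(+0.15499)/0.92046 + 227.9 = 317.1789
M3: Pc = R·M3+t = (+0.22338, +0.19404, +0.95535); u = 534.7·(+0.22338)/0.95535 + 323.4 = 448.4256, v = 530.2·(+0.19404)/0.95535 + 227.9 = 335.5907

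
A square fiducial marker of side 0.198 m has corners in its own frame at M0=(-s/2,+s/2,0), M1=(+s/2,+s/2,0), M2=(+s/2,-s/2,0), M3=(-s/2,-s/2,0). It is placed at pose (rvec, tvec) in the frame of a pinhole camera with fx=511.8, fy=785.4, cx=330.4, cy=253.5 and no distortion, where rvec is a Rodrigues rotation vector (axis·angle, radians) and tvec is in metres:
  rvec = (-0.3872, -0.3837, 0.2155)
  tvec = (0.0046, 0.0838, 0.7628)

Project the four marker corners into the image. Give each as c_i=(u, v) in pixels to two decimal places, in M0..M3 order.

c0=(257.74, 419.58) c1=(385.55, 462.36) c2=(396.17, 273.75) c3=(282.55, 219.85)

Intrinsics K: fx=511.8, fy=785.4, cx=330.4, cy=253.5
Marker side s = 0.198 m; corners in marker frame (Z=0):
  M0 = (-0.0990, +0.0990, 0)
  M1 = (+0.0990, +0.0990, 0)
  M2 = (+0.0990, -0.0990, 0)
  M3 = (-0.0990, -0.0990, 0)
rvec = (-0.3872, -0.3837, 0.2155), |rvec| = θ = 0.58617 rad = 33.585°
Rodrigues: sinθ=0.55317, 1−cosθ=0.16693; R = I + sinθ·[k]× + (1−cosθ)·[k]×²:
    [+0.90591 -0.13119 -0.40264]
    [+0.27555 +0.90460 +0.32523]
    [+0.32156 -0.40558 +0.85563]
t = (0.0046, 0.0838, 0.7628) m
M0: Pc = R·M0+t = (-0.09807, +0.14608, +0.69081); u = 511.8·(-0.09807)/0.69081 + 330.4 = 257.7414, v = 785.4·(+0.14608)/0.69081 + 253.5 = 419.5764
M1: Pc = R·M1+t = (+0.08130, +0.20063, +0.75448); u = 511.8·(+0.08130)/0.75448 + 330.4 = 385.5477, v = 785.4·(+0.20063)/0.75448 + 253.5 = 462.3564
M2: Pc = R·M2+t = (+0.10727, +0.02152, +0.83479); u = 511.8·(+0.10727)/0.83479 + 330.4 = 396.1678, v = 785.4·(+0.02152)/0.83479 + 253.5 = 273.7510
M3: Pc = R·M3+t = (-0.07210, -0.03303, +0.77112); u = 511.8·(-0.07210)/0.77112 + 330.4 = 282.5482, v = 785.4·(-0.03303)/0.77112 + 253.5 = 219.8534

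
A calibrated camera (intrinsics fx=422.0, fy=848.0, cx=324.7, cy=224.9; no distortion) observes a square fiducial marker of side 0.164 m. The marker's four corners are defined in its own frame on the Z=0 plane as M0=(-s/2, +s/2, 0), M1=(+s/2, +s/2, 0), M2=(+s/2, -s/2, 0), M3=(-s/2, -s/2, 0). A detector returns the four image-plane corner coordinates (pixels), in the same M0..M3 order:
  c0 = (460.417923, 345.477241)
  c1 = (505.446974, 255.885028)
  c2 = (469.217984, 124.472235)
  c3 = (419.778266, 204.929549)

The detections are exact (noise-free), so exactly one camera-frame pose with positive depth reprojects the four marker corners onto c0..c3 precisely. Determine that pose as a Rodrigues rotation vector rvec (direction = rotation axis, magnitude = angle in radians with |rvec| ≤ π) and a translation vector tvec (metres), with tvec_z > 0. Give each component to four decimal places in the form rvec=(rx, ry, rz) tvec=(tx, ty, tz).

rvec=(0.0029, -0.4819, -0.5748) tvec=(0.2863, 0.0070, 0.8615)

Intrinsics K: fx=422.0, fy=848.0, cx=324.7, cy=224.9
Marker side s = 0.164 m; corners in marker frame (Z=0):
  M0 = (-0.0820, +0.0820, 0)
  M1 = (+0.0820, +0.0820, 0)
  M2 = (+0.0820, -0.0820, 0)
  M3 = (-0.0820, -0.0820, 0)
Detected image corners:
  c0 = (460.417923, 345.477241) px
  c1 = (505.446974, 255.885028) px
  c2 = (469.217984, 124.472235) px
  c3 = (419.778266, 204.929549) px
Planar DLT: solve 8×8 A·h = b for H (H[2,2]=1):
  H  [+523.15737 +306.35162 +464.94459]
  H  [-400.72043 +864.39710 +231.79434]
  H  [+0.50746 +0.15647 +1.00000]
B = K⁻¹H; ‖b₁‖=1.160757, ‖b₂‖=1.160757; λ = 2/(‖b₁‖+‖b₂‖) = 0.861507, sign → tz>0 ⇒ λ=+0.861507
r₁ = λ·B[:,0] = (+0.73164,-0.52305,+0.43718); r₂ = λ·B[:,1] = (+0.52170,+0.84242,+0.13480)
r₃ = r₁×r₂ = (-0.43879,+0.12945,+0.88922); SVD([r₁ r₂ r₃]) → R = UVᵀ:
  R  [+0.73164 +0.52170 -0.43879]
  R  [-0.52305 +0.84242 +0.12945]
  R  [+0.43718 +0.13480 +0.88922]
t = (+0.28631, +0.00700, +0.86151) m
tr R = 2.463272; θ = arccos((tr R − 1)/2) = 0.750078 rad = 42.976°
axis k = ((R−Rᵀ)₃₂, (R−Rᵀ)₁₃, (R−Rᵀ)₂₁) / (2 sinθ) = (+0.003920, -0.642491, -0.766283)
rvec = θ·k = (+0.002941, -0.481918, -0.574772)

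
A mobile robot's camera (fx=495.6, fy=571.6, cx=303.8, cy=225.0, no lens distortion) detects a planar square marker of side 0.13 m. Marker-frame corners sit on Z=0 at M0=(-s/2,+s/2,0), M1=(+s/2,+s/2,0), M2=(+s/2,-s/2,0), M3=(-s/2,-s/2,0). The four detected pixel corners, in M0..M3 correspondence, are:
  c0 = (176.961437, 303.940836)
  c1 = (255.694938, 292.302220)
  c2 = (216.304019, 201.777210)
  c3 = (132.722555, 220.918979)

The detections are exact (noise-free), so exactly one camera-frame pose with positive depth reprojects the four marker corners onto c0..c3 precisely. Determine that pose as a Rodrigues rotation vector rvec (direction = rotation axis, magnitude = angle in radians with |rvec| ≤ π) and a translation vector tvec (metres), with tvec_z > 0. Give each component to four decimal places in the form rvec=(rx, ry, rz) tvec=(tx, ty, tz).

Intrinsics K: fx=495.6, fy=571.6, cx=303.8, cy=225.0
Marker side s = 0.13 m; corners in marker frame (Z=0):
  M0 = (-0.0650, +0.0650, 0)
  M1 = (+0.0650, +0.0650, 0)
  M2 = (+0.0650, -0.0650, 0)
  M3 = (-0.0650, -0.0650, 0)
Detected image corners:
  c0 = (176.961437, 303.940836) px
  c1 = (255.694938, 292.302220) px
  c2 = (216.304019, 201.777210) px
  c3 = (132.722555, 220.918979) px
Planar DLT: solve 8×8 A·h = b for H (H[2,2]=1):
  H  [+518.89141 +465.94226 +195.00911]
  H  [-253.23305 +853.72377 +257.07519]
  H  [-0.53477 +0.73503 +1.00000]
B = K⁻¹H; ‖b₁‖=1.493370, ‖b₂‖=1.493370; λ = 2/(‖b₁‖+‖b₂‖) = 0.669627, sign → tz>0 ⇒ λ=+0.669627
r₁ = λ·B[:,0] = (+0.92061,-0.15570,-0.35810); r₂ = λ·B[:,1] = (+0.32784,+0.80639,+0.49220)
r₃ = r₁×r₂ = (+0.21213,-0.57052,+0.79341); SVD([r₁ r₂ r₃]) → R = UVᵀ:
  R  [+0.92061 +0.32784 +0.21213]
  R  [-0.15570 +0.80639 -0.57052]
  R  [-0.35810 +0.49220 +0.79341]
t = (-0.14699, +0.03758, +0.66963) m
tr R = 2.520411; θ = arccos((tr R − 1)/2) = 0.707167 rad = 40.518°
axis k = ((R−Rᵀ)₃₂, (R−Rᵀ)₁₃, (R−Rᵀ)₂₁) / (2 sinθ) = (+0.817877, +0.438853, -0.372137)
rvec = θ·k = (+0.578375, +0.310342, -0.263163)

rvec=(0.5784, 0.3103, -0.2632) tvec=(-0.1470, 0.0376, 0.6696)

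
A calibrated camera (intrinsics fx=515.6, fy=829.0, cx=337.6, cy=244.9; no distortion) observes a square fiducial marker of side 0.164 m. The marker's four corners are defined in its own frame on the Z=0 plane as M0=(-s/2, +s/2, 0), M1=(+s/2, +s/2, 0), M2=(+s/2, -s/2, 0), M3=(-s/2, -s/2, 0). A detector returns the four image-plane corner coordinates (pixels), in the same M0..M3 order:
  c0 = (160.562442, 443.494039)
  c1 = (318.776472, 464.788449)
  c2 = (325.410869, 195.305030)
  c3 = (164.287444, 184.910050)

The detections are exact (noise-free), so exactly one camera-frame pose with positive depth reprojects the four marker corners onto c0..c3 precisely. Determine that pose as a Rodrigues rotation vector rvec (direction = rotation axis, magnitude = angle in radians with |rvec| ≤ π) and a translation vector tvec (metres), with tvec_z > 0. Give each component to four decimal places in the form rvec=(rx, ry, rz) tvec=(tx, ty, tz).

Intrinsics K: fx=515.6, fy=829.0, cx=337.6, cy=244.9
Marker side s = 0.164 m; corners in marker frame (Z=0):
  M0 = (-0.0820, +0.0820, 0)
  M1 = (+0.0820, +0.0820, 0)
  M2 = (+0.0820, -0.0820, 0)
  M3 = (-0.0820, -0.0820, 0)
Detected image corners:
  c0 = (160.562442, 443.494039) px
  c1 = (318.776472, 464.788449) px
  c2 = (325.410869, 195.305030) px
  c3 = (164.287444, 184.910050) px
Planar DLT: solve 8×8 A·h = b for H (H[2,2]=1):
  H  [+911.04232 -6.50605 +240.54933]
  H  [+13.82594 +1642.35426 +323.06908]
  H  [-0.25788 +0.10274 +1.00000]
B = K⁻¹H; ‖b₁‖=1.955112, ‖b₂‖=1.955112; λ = 2/(‖b₁‖+‖b₂‖) = 0.511480, sign → tz>0 ⇒ λ=+0.511480
r₁ = λ·B[:,0] = (+0.99012,+0.04750,-0.13190); r₂ = λ·B[:,1] = (-0.04086,+0.99778,+0.05255)
r₃ = r₁×r₂ = (+0.13410,-0.04664,+0.98987); SVD([r₁ r₂ r₃]) → R = UVᵀ:
  R  [+0.99012 -0.04086 +0.13410]
  R  [+0.04750 +0.99778 -0.04664]
  R  [-0.13190 +0.05255 +0.98987]
t = (-0.09628, +0.04823, +0.51148) m
tr R = 2.977776; θ = arccos((tr R − 1)/2) = 0.149215 rad = 8.549°
axis k = ((R−Rᵀ)₃₂, (R−Rᵀ)₁₃, (R−Rᵀ)₂₁) / (2 sinθ) = (+0.333613, +0.894645, +0.297175)
rvec = θ·k = (+0.049780, +0.133495, +0.044343)

rvec=(0.0498, 0.1335, 0.0443) tvec=(-0.0963, 0.0482, 0.5115)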